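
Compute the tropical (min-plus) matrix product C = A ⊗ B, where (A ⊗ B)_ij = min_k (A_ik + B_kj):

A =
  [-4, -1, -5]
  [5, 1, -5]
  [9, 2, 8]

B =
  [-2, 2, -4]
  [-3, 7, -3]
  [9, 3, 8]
A ⊗ B =
  [-6, -2, -8]
  [-2, -2, -2]
  [-1, 9, -1]

Apply the min-plus product entry-by-entry:
  C[0][0] = min over k of (A[0][0] + B[0][0] = -4 + -2 = -6, A[0][1] + B[1][0] = -1 + -3 = -4, A[0][2] + B[2][0] = -5 + 9 = 4) = -6 (attained at k = 0)
  C[0][1] = min over k of (A[0][0] + B[0][1] = -4 + 2 = -2, A[0][1] + B[1][1] = -1 + 7 = 6, A[0][2] + B[2][1] = -5 + 3 = -2) = -2 (attained at k = 0)
  C[0][2] = min over k of (A[0][0] + B[0][2] = -4 + -4 = -8, A[0][1] + B[1][2] = -1 + -3 = -4, A[0][2] + B[2][2] = -5 + 8 = 3) = -8 (attained at k = 0)
  C[1][0] = min over k of (A[1][0] + B[0][0] = 5 + -2 = 3, A[1][1] + B[1][0] = 1 + -3 = -2, A[1][2] + B[2][0] = -5 + 9 = 4) = -2 (attained at k = 1)
  C[1][1] = min over k of (A[1][0] + B[0][1] = 5 + 2 = 7, A[1][1] + B[1][1] = 1 + 7 = 8, A[1][2] + B[2][1] = -5 + 3 = -2) = -2 (attained at k = 2)
  C[1][2] = min over k of (A[1][0] + B[0][2] = 5 + -4 = 1, A[1][1] + B[1][2] = 1 + -3 = -2, A[1][2] + B[2][2] = -5 + 8 = 3) = -2 (attained at k = 1)
  C[2][0] = min over k of (A[2][0] + B[0][0] = 9 + -2 = 7, A[2][1] + B[1][0] = 2 + -3 = -1, A[2][2] + B[2][0] = 8 + 9 = 17) = -1 (attained at k = 1)
  C[2][1] = min over k of (A[2][0] + B[0][1] = 9 + 2 = 11, A[2][1] + B[1][1] = 2 + 7 = 9, A[2][2] + B[2][1] = 8 + 3 = 11) = 9 (attained at k = 1)
  C[2][2] = min over k of (A[2][0] + B[0][2] = 9 + -4 = 5, A[2][1] + B[1][2] = 2 + -3 = -1, A[2][2] + B[2][2] = 8 + 8 = 16) = -1 (attained at k = 1)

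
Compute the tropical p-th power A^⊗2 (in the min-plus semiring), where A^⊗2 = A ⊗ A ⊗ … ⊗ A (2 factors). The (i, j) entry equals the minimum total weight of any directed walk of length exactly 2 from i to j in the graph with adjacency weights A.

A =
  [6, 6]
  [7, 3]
A^⊗2 =
  [12, 9]
  [10, 6]

Each entry (A^⊗2)_ij equals the minimum over all length-2 walks i = v_0 → v_1 → … → v_2 = j of Σ_t A[v_t][v_{t+1}]. For example, for (i, j) = (0, 1) we minimise over 2 possible intermediate vertex sequences; the minimum is 9, attained along the walk 0 → 1 → 1.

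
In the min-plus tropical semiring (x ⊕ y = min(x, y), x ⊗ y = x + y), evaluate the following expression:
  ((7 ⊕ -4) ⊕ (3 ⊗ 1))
((7 ⊕ -4) ⊕ (3 ⊗ 1)) = -4

Expand innermost to outermost. Recall ⊕ takes the minimum of its arguments and ⊗ takes their sum. Working out the expression ((7 ⊕ -4) ⊕ (3 ⊗ 1)) gives -4.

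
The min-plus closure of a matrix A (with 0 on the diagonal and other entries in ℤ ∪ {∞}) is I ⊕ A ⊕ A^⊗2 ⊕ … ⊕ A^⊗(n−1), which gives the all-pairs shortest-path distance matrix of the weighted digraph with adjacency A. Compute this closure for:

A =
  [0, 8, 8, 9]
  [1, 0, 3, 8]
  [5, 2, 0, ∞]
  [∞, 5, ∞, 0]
Closure =
  [0, 8, 8, 9]
  [1, 0, 3, 8]
  [3, 2, 0, 10]
  [6, 5, 8, 0]

This is the Floyd-Warshall all-pairs shortest-path computation. For each intermediate vertex k = 0, 1, …, 3, update dist[i][j] ← min(dist[i][j], dist[i][k] + dist[k][j]). The final matrix gives, for each (i, j), the minimum total weight of any directed path from i to j (possibly empty when i = j).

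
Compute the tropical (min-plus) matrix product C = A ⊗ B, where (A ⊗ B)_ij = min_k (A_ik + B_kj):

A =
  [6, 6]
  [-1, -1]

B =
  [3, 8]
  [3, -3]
A ⊗ B =
  [9, 3]
  [2, -4]

Apply the min-plus product entry-by-entry:
  C[0][0] = min over k of (A[0][0] + B[0][0] = 6 + 3 = 9, A[0][1] + B[1][0] = 6 + 3 = 9) = 9 (attained at k = 0)
  C[0][1] = min over k of (A[0][0] + B[0][1] = 6 + 8 = 14, A[0][1] + B[1][1] = 6 + -3 = 3) = 3 (attained at k = 1)
  C[1][0] = min over k of (A[1][0] + B[0][0] = -1 + 3 = 2, A[1][1] + B[1][0] = -1 + 3 = 2) = 2 (attained at k = 0)
  C[1][1] = min over k of (A[1][0] + B[0][1] = -1 + 8 = 7, A[1][1] + B[1][1] = -1 + -3 = -4) = -4 (attained at k = 1)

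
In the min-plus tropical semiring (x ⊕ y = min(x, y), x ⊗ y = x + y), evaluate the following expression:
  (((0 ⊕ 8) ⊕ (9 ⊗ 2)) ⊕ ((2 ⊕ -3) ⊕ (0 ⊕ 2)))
(((0 ⊕ 8) ⊕ (9 ⊗ 2)) ⊕ ((2 ⊕ -3) ⊕ (0 ⊕ 2))) = -3

Expand innermost to outermost. Recall ⊕ takes the minimum of its arguments and ⊗ takes their sum. Working out the expression (((0 ⊕ 8) ⊕ (9 ⊗ 2)) ⊕ ((2 ⊕ -3) ⊕ (0 ⊕ 2))) gives -3.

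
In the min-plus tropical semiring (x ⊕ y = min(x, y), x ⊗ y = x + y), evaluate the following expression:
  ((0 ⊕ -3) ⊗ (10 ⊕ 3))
((0 ⊕ -3) ⊗ (10 ⊕ 3)) = 0

Expand innermost to outermost. Recall ⊕ takes the minimum of its arguments and ⊗ takes their sum. Working out the expression ((0 ⊕ -3) ⊗ (10 ⊕ 3)) gives 0.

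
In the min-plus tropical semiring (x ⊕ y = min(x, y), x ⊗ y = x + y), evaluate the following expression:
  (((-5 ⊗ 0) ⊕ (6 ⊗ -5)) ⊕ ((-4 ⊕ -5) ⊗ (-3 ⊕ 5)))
(((-5 ⊗ 0) ⊕ (6 ⊗ -5)) ⊕ ((-4 ⊕ -5) ⊗ (-3 ⊕ 5))) = -8

Expand innermost to outermost. Recall ⊕ takes the minimum of its arguments and ⊗ takes their sum. Working out the expression (((-5 ⊗ 0) ⊕ (6 ⊗ -5)) ⊕ ((-4 ⊕ -5) ⊗ (-3 ⊕ 5))) gives -8.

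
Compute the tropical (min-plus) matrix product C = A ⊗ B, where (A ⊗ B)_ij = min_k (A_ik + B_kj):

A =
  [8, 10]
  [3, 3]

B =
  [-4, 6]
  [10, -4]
A ⊗ B =
  [4, 6]
  [-1, -1]

Apply the min-plus product entry-by-entry:
  C[0][0] = min over k of (A[0][0] + B[0][0] = 8 + -4 = 4, A[0][1] + B[1][0] = 10 + 10 = 20) = 4 (attained at k = 0)
  C[0][1] = min over k of (A[0][0] + B[0][1] = 8 + 6 = 14, A[0][1] + B[1][1] = 10 + -4 = 6) = 6 (attained at k = 1)
  C[1][0] = min over k of (A[1][0] + B[0][0] = 3 + -4 = -1, A[1][1] + B[1][0] = 3 + 10 = 13) = -1 (attained at k = 0)
  C[1][1] = min over k of (A[1][0] + B[0][1] = 3 + 6 = 9, A[1][1] + B[1][1] = 3 + -4 = -1) = -1 (attained at k = 1)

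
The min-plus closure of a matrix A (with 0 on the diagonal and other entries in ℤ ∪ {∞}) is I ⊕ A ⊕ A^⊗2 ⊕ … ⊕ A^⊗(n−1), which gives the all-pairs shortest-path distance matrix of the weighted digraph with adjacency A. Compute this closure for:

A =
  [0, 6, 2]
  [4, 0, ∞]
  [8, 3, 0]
Closure =
  [0, 5, 2]
  [4, 0, 6]
  [7, 3, 0]

This is the Floyd-Warshall all-pairs shortest-path computation. For each intermediate vertex k = 0, 1, …, 2, update dist[i][j] ← min(dist[i][j], dist[i][k] + dist[k][j]). The final matrix gives, for each (i, j), the minimum total weight of any directed path from i to j (possibly empty when i = j).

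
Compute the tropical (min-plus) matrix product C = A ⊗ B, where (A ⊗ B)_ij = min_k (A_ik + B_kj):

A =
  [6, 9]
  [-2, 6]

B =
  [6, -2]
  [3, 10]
A ⊗ B =
  [12, 4]
  [4, -4]

Apply the min-plus product entry-by-entry:
  C[0][0] = min over k of (A[0][0] + B[0][0] = 6 + 6 = 12, A[0][1] + B[1][0] = 9 + 3 = 12) = 12 (attained at k = 0)
  C[0][1] = min over k of (A[0][0] + B[0][1] = 6 + -2 = 4, A[0][1] + B[1][1] = 9 + 10 = 19) = 4 (attained at k = 0)
  C[1][0] = min over k of (A[1][0] + B[0][0] = -2 + 6 = 4, A[1][1] + B[1][0] = 6 + 3 = 9) = 4 (attained at k = 0)
  C[1][1] = min over k of (A[1][0] + B[0][1] = -2 + -2 = -4, A[1][1] + B[1][1] = 6 + 10 = 16) = -4 (attained at k = 0)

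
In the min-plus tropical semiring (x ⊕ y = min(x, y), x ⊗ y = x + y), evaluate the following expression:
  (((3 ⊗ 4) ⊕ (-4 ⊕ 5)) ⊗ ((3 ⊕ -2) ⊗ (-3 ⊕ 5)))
(((3 ⊗ 4) ⊕ (-4 ⊕ 5)) ⊗ ((3 ⊕ -2) ⊗ (-3 ⊕ 5))) = -9

Expand innermost to outermost. Recall ⊕ takes the minimum of its arguments and ⊗ takes their sum. Working out the expression (((3 ⊗ 4) ⊕ (-4 ⊕ 5)) ⊗ ((3 ⊕ -2) ⊗ (-3 ⊕ 5))) gives -9.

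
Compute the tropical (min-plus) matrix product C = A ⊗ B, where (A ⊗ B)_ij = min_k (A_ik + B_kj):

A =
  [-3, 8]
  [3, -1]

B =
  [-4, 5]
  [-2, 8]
A ⊗ B =
  [-7, 2]
  [-3, 7]

Apply the min-plus product entry-by-entry:
  C[0][0] = min over k of (A[0][0] + B[0][0] = -3 + -4 = -7, A[0][1] + B[1][0] = 8 + -2 = 6) = -7 (attained at k = 0)
  C[0][1] = min over k of (A[0][0] + B[0][1] = -3 + 5 = 2, A[0][1] + B[1][1] = 8 + 8 = 16) = 2 (attained at k = 0)
  C[1][0] = min over k of (A[1][0] + B[0][0] = 3 + -4 = -1, A[1][1] + B[1][0] = -1 + -2 = -3) = -3 (attained at k = 1)
  C[1][1] = min over k of (A[1][0] + B[0][1] = 3 + 5 = 8, A[1][1] + B[1][1] = -1 + 8 = 7) = 7 (attained at k = 1)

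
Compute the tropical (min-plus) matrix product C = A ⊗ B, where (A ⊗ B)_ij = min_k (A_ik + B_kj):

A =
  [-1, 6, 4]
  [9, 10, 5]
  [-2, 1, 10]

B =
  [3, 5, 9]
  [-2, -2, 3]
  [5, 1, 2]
A ⊗ B =
  [2, 4, 6]
  [8, 6, 7]
  [-1, -1, 4]

Apply the min-plus product entry-by-entry:
  C[0][0] = min over k of (A[0][0] + B[0][0] = -1 + 3 = 2, A[0][1] + B[1][0] = 6 + -2 = 4, A[0][2] + B[2][0] = 4 + 5 = 9) = 2 (attained at k = 0)
  C[0][1] = min over k of (A[0][0] + B[0][1] = -1 + 5 = 4, A[0][1] + B[1][1] = 6 + -2 = 4, A[0][2] + B[2][1] = 4 + 1 = 5) = 4 (attained at k = 0)
  C[0][2] = min over k of (A[0][0] + B[0][2] = -1 + 9 = 8, A[0][1] + B[1][2] = 6 + 3 = 9, A[0][2] + B[2][2] = 4 + 2 = 6) = 6 (attained at k = 2)
  C[1][0] = min over k of (A[1][0] + B[0][0] = 9 + 3 = 12, A[1][1] + B[1][0] = 10 + -2 = 8, A[1][2] + B[2][0] = 5 + 5 = 10) = 8 (attained at k = 1)
  C[1][1] = min over k of (A[1][0] + B[0][1] = 9 + 5 = 14, A[1][1] + B[1][1] = 10 + -2 = 8, A[1][2] + B[2][1] = 5 + 1 = 6) = 6 (attained at k = 2)
  C[1][2] = min over k of (A[1][0] + B[0][2] = 9 + 9 = 18, A[1][1] + B[1][2] = 10 + 3 = 13, A[1][2] + B[2][2] = 5 + 2 = 7) = 7 (attained at k = 2)
  C[2][0] = min over k of (A[2][0] + B[0][0] = -2 + 3 = 1, A[2][1] + B[1][0] = 1 + -2 = -1, A[2][2] + B[2][0] = 10 + 5 = 15) = -1 (attained at k = 1)
  C[2][1] = min over k of (A[2][0] + B[0][1] = -2 + 5 = 3, A[2][1] + B[1][1] = 1 + -2 = -1, A[2][2] + B[2][1] = 10 + 1 = 11) = -1 (attained at k = 1)
  C[2][2] = min over k of (A[2][0] + B[0][2] = -2 + 9 = 7, A[2][1] + B[1][2] = 1 + 3 = 4, A[2][2] + B[2][2] = 10 + 2 = 12) = 4 (attained at k = 1)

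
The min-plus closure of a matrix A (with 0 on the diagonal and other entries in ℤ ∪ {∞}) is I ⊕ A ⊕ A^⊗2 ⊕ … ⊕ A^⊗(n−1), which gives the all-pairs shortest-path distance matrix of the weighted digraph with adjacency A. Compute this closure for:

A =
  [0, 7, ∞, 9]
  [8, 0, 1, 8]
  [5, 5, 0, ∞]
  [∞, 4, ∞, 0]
Closure =
  [0, 7, 8, 9]
  [6, 0, 1, 8]
  [5, 5, 0, 13]
  [10, 4, 5, 0]

This is the Floyd-Warshall all-pairs shortest-path computation. For each intermediate vertex k = 0, 1, …, 3, update dist[i][j] ← min(dist[i][j], dist[i][k] + dist[k][j]). The final matrix gives, for each (i, j), the minimum total weight of any directed path from i to j (possibly empty when i = j).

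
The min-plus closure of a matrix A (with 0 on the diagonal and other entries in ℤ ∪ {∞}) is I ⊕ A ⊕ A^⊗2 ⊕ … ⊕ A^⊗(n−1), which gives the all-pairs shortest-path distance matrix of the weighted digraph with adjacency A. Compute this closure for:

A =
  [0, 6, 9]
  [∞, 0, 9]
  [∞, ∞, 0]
Closure =
  [0, 6, 9]
  [∞, 0, 9]
  [∞, ∞, 0]

This is the Floyd-Warshall all-pairs shortest-path computation. For each intermediate vertex k = 0, 1, …, 2, update dist[i][j] ← min(dist[i][j], dist[i][k] + dist[k][j]). The final matrix gives, for each (i, j), the minimum total weight of any directed path from i to j (possibly empty when i = j).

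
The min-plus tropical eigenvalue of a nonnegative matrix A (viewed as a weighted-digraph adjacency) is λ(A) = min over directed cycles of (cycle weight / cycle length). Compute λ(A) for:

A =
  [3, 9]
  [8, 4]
λ(A) = 3

Enumerate directed cycles and compute their means (weight / length). Sample:
  cycle 0 → 0: weight = 3, length = 1, mean = 3/1 ≈ 3.000
  cycle 1 → 1: weight = 4, length = 1, mean = 4/1 ≈ 4.000
  cycle 0 → 1 → 0: weight = 17, length = 2, mean = 17/2 ≈ 8.500
  cycle 1 → 0 → 1: weight = 17, length = 2, mean = 17/2 ≈ 8.500
Minimum mean = 3.000, attained e.g. along the cycle 0 → 0 with weight 3 and length 1. So λ(A) = 3/1 = 3.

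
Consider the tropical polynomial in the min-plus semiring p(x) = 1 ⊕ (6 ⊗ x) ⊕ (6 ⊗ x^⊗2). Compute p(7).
p(7) = 1

A tropical monomial a ⊗ x^⊗i evaluates to a + i · x. Evaluating each term at x = 7:
  Term 0 contributes 1 + 0 · 7 = 1
  Term 1 contributes 6 + 1 · 7 = 13
  Term 2 contributes 6 + 2 · 7 = 20
p(7) = ⊕ of these = min[1, 13, 20] = 1.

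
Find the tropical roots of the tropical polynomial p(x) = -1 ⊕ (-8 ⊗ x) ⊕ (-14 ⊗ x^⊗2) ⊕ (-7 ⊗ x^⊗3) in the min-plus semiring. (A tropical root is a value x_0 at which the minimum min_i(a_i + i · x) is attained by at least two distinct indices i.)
Roots: {-7, 6, 7}

Each tropical root is a break point of the lower envelope of the lines y = a_i + i · x (there are 4 lines, with slopes 0, 1, ..., 3). Only the lines that attain the minimum somewhere contribute to roots; other lines are dominated. Here the surviving (envelope) indices are i = 3, i = 2, i = 1, i = 0.
Intersections between consecutive envelope lines give the roots: for adjacent envelope indices i < j the intersection is x = (a_i − a_j) / (j − i). Reading off the sorted break points: {-7, 6, 7}.
Verification: at each break x_0, at least two indices attain the minimum of min_i(a_i + i · x_0).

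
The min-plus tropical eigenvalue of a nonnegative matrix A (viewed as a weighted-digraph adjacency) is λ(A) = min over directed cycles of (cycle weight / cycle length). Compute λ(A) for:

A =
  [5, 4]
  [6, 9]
λ(A) = 5

Enumerate directed cycles and compute their means (weight / length). Sample:
  cycle 0 → 0: weight = 5, length = 1, mean = 5/1 ≈ 5.000
  cycle 1 → 1: weight = 9, length = 1, mean = 9/1 ≈ 9.000
  cycle 0 → 1 → 0: weight = 10, length = 2, mean = 10/2 ≈ 5.000
  cycle 1 → 0 → 1: weight = 10, length = 2, mean = 10/2 ≈ 5.000
Minimum mean = 5.000, attained e.g. along the cycle 0 → 0 with weight 5 and length 1. So λ(A) = 5/1 = 5.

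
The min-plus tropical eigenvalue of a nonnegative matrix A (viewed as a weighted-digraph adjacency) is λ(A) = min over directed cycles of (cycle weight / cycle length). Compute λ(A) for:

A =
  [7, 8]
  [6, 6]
λ(A) = 6

Enumerate directed cycles and compute their means (weight / length). Sample:
  cycle 0 → 0: weight = 7, length = 1, mean = 7/1 ≈ 7.000
  cycle 1 → 1: weight = 6, length = 1, mean = 6/1 ≈ 6.000
  cycle 0 → 1 → 0: weight = 14, length = 2, mean = 14/2 ≈ 7.000
  cycle 1 → 0 → 1: weight = 14, length = 2, mean = 14/2 ≈ 7.000
Minimum mean = 6.000, attained e.g. along the cycle 1 → 1 with weight 6 and length 1. So λ(A) = 6/1 = 6.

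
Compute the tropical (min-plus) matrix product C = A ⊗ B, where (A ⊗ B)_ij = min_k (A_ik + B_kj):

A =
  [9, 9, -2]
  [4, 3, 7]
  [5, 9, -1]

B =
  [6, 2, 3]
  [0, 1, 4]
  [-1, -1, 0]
A ⊗ B =
  [-3, -3, -2]
  [3, 4, 7]
  [-2, -2, -1]

Apply the min-plus product entry-by-entry:
  C[0][0] = min over k of (A[0][0] + B[0][0] = 9 + 6 = 15, A[0][1] + B[1][0] = 9 + 0 = 9, A[0][2] + B[2][0] = -2 + -1 = -3) = -3 (attained at k = 2)
  C[0][1] = min over k of (A[0][0] + B[0][1] = 9 + 2 = 11, A[0][1] + B[1][1] = 9 + 1 = 10, A[0][2] + B[2][1] = -2 + -1 = -3) = -3 (attained at k = 2)
  C[0][2] = min over k of (A[0][0] + B[0][2] = 9 + 3 = 12, A[0][1] + B[1][2] = 9 + 4 = 13, A[0][2] + B[2][2] = -2 + 0 = -2) = -2 (attained at k = 2)
  C[1][0] = min over k of (A[1][0] + B[0][0] = 4 + 6 = 10, A[1][1] + B[1][0] = 3 + 0 = 3, A[1][2] + B[2][0] = 7 + -1 = 6) = 3 (attained at k = 1)
  C[1][1] = min over k of (A[1][0] + B[0][1] = 4 + 2 = 6, A[1][1] + B[1][1] = 3 + 1 = 4, A[1][2] + B[2][1] = 7 + -1 = 6) = 4 (attained at k = 1)
  C[1][2] = min over k of (A[1][0] + B[0][2] = 4 + 3 = 7, A[1][1] + B[1][2] = 3 + 4 = 7, A[1][2] + B[2][2] = 7 + 0 = 7) = 7 (attained at k = 0)
  C[2][0] = min over k of (A[2][0] + B[0][0] = 5 + 6 = 11, A[2][1] + B[1][0] = 9 + 0 = 9, A[2][2] + B[2][0] = -1 + -1 = -2) = -2 (attained at k = 2)
  C[2][1] = min over k of (A[2][0] + B[0][1] = 5 + 2 = 7, A[2][1] + B[1][1] = 9 + 1 = 10, A[2][2] + B[2][1] = -1 + -1 = -2) = -2 (attained at k = 2)
  C[2][2] = min over k of (A[2][0] + B[0][2] = 5 + 3 = 8, A[2][1] + B[1][2] = 9 + 4 = 13, A[2][2] + B[2][2] = -1 + 0 = -1) = -1 (attained at k = 2)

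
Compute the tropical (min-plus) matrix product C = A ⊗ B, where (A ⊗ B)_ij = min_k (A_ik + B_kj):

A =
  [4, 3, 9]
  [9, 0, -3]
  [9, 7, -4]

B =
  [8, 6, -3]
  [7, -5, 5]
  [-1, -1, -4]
A ⊗ B =
  [8, -2, 1]
  [-4, -5, -7]
  [-5, -5, -8]

Apply the min-plus product entry-by-entry:
  C[0][0] = min over k of (A[0][0] + B[0][0] = 4 + 8 = 12, A[0][1] + B[1][0] = 3 + 7 = 10, A[0][2] + B[2][0] = 9 + -1 = 8) = 8 (attained at k = 2)
  C[0][1] = min over k of (A[0][0] + B[0][1] = 4 + 6 = 10, A[0][1] + B[1][1] = 3 + -5 = -2, A[0][2] + B[2][1] = 9 + -1 = 8) = -2 (attained at k = 1)
  C[0][2] = min over k of (A[0][0] + B[0][2] = 4 + -3 = 1, A[0][1] + B[1][2] = 3 + 5 = 8, A[0][2] + B[2][2] = 9 + -4 = 5) = 1 (attained at k = 0)
  C[1][0] = min over k of (A[1][0] + B[0][0] = 9 + 8 = 17, A[1][1] + B[1][0] = 0 + 7 = 7, A[1][2] + B[2][0] = -3 + -1 = -4) = -4 (attained at k = 2)
  C[1][1] = min over k of (A[1][0] + B[0][1] = 9 + 6 = 15, A[1][1] + B[1][1] = 0 + -5 = -5, A[1][2] + B[2][1] = -3 + -1 = -4) = -5 (attained at k = 1)
  C[1][2] = min over k of (A[1][0] + B[0][2] = 9 + -3 = 6, A[1][1] + B[1][2] = 0 + 5 = 5, A[1][2] + B[2][2] = -3 + -4 = -7) = -7 (attained at k = 2)
  C[2][0] = min over k of (A[2][0] + B[0][0] = 9 + 8 = 17, A[2][1] + B[1][0] = 7 + 7 = 14, A[2][2] + B[2][0] = -4 + -1 = -5) = -5 (attained at k = 2)
  C[2][1] = min over k of (A[2][0] + B[0][1] = 9 + 6 = 15, A[2][1] + B[1][1] = 7 + -5 = 2, A[2][2] + B[2][1] = -4 + -1 = -5) = -5 (attained at k = 2)
  C[2][2] = min over k of (A[2][0] + B[0][2] = 9 + -3 = 6, A[2][1] + B[1][2] = 7 + 5 = 12, A[2][2] + B[2][2] = -4 + -4 = -8) = -8 (attained at k = 2)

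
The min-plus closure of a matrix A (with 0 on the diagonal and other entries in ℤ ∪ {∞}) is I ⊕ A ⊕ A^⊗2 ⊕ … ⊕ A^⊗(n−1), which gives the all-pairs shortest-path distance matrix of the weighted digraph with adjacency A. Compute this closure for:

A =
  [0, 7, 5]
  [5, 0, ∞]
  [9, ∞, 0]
Closure =
  [0, 7, 5]
  [5, 0, 10]
  [9, 16, 0]

This is the Floyd-Warshall all-pairs shortest-path computation. For each intermediate vertex k = 0, 1, …, 2, update dist[i][j] ← min(dist[i][j], dist[i][k] + dist[k][j]). The final matrix gives, for each (i, j), the minimum total weight of any directed path from i to j (possibly empty when i = j).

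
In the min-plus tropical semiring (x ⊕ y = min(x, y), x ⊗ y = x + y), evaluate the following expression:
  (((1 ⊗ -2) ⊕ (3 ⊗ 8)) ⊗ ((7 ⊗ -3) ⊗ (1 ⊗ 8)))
(((1 ⊗ -2) ⊕ (3 ⊗ 8)) ⊗ ((7 ⊗ -3) ⊗ (1 ⊗ 8))) = 12

Expand innermost to outermost. Recall ⊕ takes the minimum of its arguments and ⊗ takes their sum. Working out the expression (((1 ⊗ -2) ⊕ (3 ⊗ 8)) ⊗ ((7 ⊗ -3) ⊗ (1 ⊗ 8))) gives 12.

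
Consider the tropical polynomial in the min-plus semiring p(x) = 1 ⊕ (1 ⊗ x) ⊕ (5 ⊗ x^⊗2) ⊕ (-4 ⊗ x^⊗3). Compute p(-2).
p(-2) = -10

A tropical monomial a ⊗ x^⊗i evaluates to a + i · x. Evaluating each term at x = -2:
  Term 0 contributes 1 + 0 · -2 = 1
  Term 1 contributes 1 + 1 · -2 = -1
  Term 2 contributes 5 + 2 · -2 = 1
  Term 3 contributes -4 + 3 · -2 = -10
p(-2) = ⊕ of these = min[1, -1, 1, -10] = -10.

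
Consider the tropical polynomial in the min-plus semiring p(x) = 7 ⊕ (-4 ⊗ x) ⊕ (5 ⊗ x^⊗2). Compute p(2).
p(2) = -2

A tropical monomial a ⊗ x^⊗i evaluates to a + i · x. Evaluating each term at x = 2:
  Term 0 contributes 7 + 0 · 2 = 7
  Term 1 contributes -4 + 1 · 2 = -2
  Term 2 contributes 5 + 2 · 2 = 9
p(2) = ⊕ of these = min[7, -2, 9] = -2.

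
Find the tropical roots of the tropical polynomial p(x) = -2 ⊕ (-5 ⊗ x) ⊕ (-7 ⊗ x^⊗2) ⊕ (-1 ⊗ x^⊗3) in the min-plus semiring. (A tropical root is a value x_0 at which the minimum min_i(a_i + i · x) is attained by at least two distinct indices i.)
Roots: {-6, 2, 3}

Each tropical root is a break point of the lower envelope of the lines y = a_i + i · x (there are 4 lines, with slopes 0, 1, ..., 3). Only the lines that attain the minimum somewhere contribute to roots; other lines are dominated. Here the surviving (envelope) indices are i = 3, i = 2, i = 1, i = 0.
Intersections between consecutive envelope lines give the roots: for adjacent envelope indices i < j the intersection is x = (a_i − a_j) / (j − i). Reading off the sorted break points: {-6, 2, 3}.
Verification: at each break x_0, at least two indices attain the minimum of min_i(a_i + i · x_0).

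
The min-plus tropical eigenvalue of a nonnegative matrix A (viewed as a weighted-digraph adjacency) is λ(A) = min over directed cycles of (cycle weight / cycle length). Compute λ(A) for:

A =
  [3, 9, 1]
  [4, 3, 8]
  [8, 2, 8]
λ(A) = 7/3

Enumerate directed cycles and compute their means (weight / length). Sample:
  cycle 0 → 0: weight = 3, length = 1, mean = 3/1 ≈ 3.000
  cycle 1 → 1: weight = 3, length = 1, mean = 3/1 ≈ 3.000
  cycle 2 → 2: weight = 8, length = 1, mean = 8/1 ≈ 8.000
  cycle 0 → 1 → 0: weight = 13, length = 2, mean = 13/2 ≈ 6.500
  cycle 0 → 2 → 0: weight = 9, length = 2, mean = 9/2 ≈ 4.500
  cycle 1 → 0 → 1: weight = 13, length = 2, mean = 13/2 ≈ 6.500
Minimum mean = 2.333, attained e.g. along the cycle 0 → 2 → 1 → 0 with weight 7 and length 3. So λ(A) = 7/3 = 7/3.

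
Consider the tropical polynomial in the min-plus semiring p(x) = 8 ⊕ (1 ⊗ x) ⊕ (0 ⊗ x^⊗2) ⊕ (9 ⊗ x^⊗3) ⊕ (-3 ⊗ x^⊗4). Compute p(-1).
p(-1) = -7

A tropical monomial a ⊗ x^⊗i evaluates to a + i · x. Evaluating each term at x = -1:
  Term 0 contributes 8 + 0 · -1 = 8
  Term 1 contributes 1 + 1 · -1 = 0
  Term 2 contributes 0 + 2 · -1 = -2
  Term 3 contributes 9 + 3 · -1 = 6
  Term 4 contributes -3 + 4 · -1 = -7
p(-1) = ⊕ of these = min[8, 0, -2, 6, -7] = -7.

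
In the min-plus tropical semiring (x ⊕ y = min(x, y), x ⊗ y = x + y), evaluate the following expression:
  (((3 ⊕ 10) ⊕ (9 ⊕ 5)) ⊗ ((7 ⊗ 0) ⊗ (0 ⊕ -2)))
(((3 ⊕ 10) ⊕ (9 ⊕ 5)) ⊗ ((7 ⊗ 0) ⊗ (0 ⊕ -2))) = 8

Expand innermost to outermost. Recall ⊕ takes the minimum of its arguments and ⊗ takes their sum. Working out the expression (((3 ⊕ 10) ⊕ (9 ⊕ 5)) ⊗ ((7 ⊗ 0) ⊗ (0 ⊕ -2))) gives 8.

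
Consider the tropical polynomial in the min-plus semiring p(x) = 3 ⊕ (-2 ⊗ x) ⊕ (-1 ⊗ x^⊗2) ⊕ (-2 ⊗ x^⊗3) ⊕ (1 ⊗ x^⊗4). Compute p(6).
p(6) = 3

A tropical monomial a ⊗ x^⊗i evaluates to a + i · x. Evaluating each term at x = 6:
  Term 0 contributes 3 + 0 · 6 = 3
  Term 1 contributes -2 + 1 · 6 = 4
  Term 2 contributes -1 + 2 · 6 = 11
  Term 3 contributes -2 + 3 · 6 = 16
  Term 4 contributes 1 + 4 · 6 = 25
p(6) = ⊕ of these = min[3, 4, 11, 16, 25] = 3.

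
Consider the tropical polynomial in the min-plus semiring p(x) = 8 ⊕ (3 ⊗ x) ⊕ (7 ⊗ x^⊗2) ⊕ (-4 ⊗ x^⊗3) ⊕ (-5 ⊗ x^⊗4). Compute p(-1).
p(-1) = -9

A tropical monomial a ⊗ x^⊗i evaluates to a + i · x. Evaluating each term at x = -1:
  Term 0 contributes 8 + 0 · -1 = 8
  Term 1 contributes 3 + 1 · -1 = 2
  Term 2 contributes 7 + 2 · -1 = 5
  Term 3 contributes -4 + 3 · -1 = -7
  Term 4 contributes -5 + 4 · -1 = -9
p(-1) = ⊕ of these = min[8, 2, 5, -7, -9] = -9.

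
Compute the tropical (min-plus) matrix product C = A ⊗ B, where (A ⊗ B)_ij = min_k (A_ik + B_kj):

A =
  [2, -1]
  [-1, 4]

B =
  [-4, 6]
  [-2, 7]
A ⊗ B =
  [-3, 6]
  [-5, 5]

Apply the min-plus product entry-by-entry:
  C[0][0] = min over k of (A[0][0] + B[0][0] = 2 + -4 = -2, A[0][1] + B[1][0] = -1 + -2 = -3) = -3 (attained at k = 1)
  C[0][1] = min over k of (A[0][0] + B[0][1] = 2 + 6 = 8, A[0][1] + B[1][1] = -1 + 7 = 6) = 6 (attained at k = 1)
  C[1][0] = min over k of (A[1][0] + B[0][0] = -1 + -4 = -5, A[1][1] + B[1][0] = 4 + -2 = 2) = -5 (attained at k = 0)
  C[1][1] = min over k of (A[1][0] + B[0][1] = -1 + 6 = 5, A[1][1] + B[1][1] = 4 + 7 = 11) = 5 (attained at k = 0)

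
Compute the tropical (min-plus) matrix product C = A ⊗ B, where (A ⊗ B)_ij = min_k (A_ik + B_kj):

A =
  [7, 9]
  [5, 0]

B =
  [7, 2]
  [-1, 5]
A ⊗ B =
  [8, 9]
  [-1, 5]

Apply the min-plus product entry-by-entry:
  C[0][0] = min over k of (A[0][0] + B[0][0] = 7 + 7 = 14, A[0][1] + B[1][0] = 9 + -1 = 8) = 8 (attained at k = 1)
  C[0][1] = min over k of (A[0][0] + B[0][1] = 7 + 2 = 9, A[0][1] + B[1][1] = 9 + 5 = 14) = 9 (attained at k = 0)
  C[1][0] = min over k of (A[1][0] + B[0][0] = 5 + 7 = 12, A[1][1] + B[1][0] = 0 + -1 = -1) = -1 (attained at k = 1)
  C[1][1] = min over k of (A[1][0] + B[0][1] = 5 + 2 = 7, A[1][1] + B[1][1] = 0 + 5 = 5) = 5 (attained at k = 1)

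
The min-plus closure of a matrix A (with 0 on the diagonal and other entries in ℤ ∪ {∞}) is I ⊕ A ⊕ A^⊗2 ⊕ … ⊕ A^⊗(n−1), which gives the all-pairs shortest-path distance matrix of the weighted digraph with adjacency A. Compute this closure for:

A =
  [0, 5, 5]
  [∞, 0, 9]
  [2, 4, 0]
Closure =
  [0, 5, 5]
  [11, 0, 9]
  [2, 4, 0]

This is the Floyd-Warshall all-pairs shortest-path computation. For each intermediate vertex k = 0, 1, …, 2, update dist[i][j] ← min(dist[i][j], dist[i][k] + dist[k][j]). The final matrix gives, for each (i, j), the minimum total weight of any directed path from i to j (possibly empty when i = j).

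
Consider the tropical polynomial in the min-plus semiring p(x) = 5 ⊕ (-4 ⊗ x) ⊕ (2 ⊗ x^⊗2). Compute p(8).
p(8) = 4

A tropical monomial a ⊗ x^⊗i evaluates to a + i · x. Evaluating each term at x = 8:
  Term 0 contributes 5 + 0 · 8 = 5
  Term 1 contributes -4 + 1 · 8 = 4
  Term 2 contributes 2 + 2 · 8 = 18
p(8) = ⊕ of these = min[5, 4, 18] = 4.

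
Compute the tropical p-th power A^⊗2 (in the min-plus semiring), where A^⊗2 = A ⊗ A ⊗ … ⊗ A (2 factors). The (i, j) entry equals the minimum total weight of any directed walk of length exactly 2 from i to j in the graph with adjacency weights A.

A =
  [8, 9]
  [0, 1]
A^⊗2 =
  [9, 10]
  [1, 2]

Each entry (A^⊗2)_ij equals the minimum over all length-2 walks i = v_0 → v_1 → … → v_2 = j of Σ_t A[v_t][v_{t+1}]. For example, for (i, j) = (0, 1) we minimise over 2 possible intermediate vertex sequences; the minimum is 10, attained along the walk 0 → 1 → 1.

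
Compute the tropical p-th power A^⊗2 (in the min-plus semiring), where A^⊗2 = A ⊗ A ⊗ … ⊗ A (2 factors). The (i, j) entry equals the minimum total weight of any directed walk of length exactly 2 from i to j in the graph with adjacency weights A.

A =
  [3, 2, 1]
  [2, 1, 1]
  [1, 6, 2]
A^⊗2 =
  [2, 3, 3]
  [2, 2, 2]
  [3, 3, 2]

Each entry (A^⊗2)_ij equals the minimum over all length-2 walks i = v_0 → v_1 → … → v_2 = j of Σ_t A[v_t][v_{t+1}]. For example, for (i, j) = (0, 2) we minimise over 3 possible intermediate vertex sequences; the minimum is 3, attained along the walk 0 → 1 → 2.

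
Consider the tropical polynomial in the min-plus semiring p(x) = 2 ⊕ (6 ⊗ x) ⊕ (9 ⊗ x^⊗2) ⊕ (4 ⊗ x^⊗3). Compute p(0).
p(0) = 2

A tropical monomial a ⊗ x^⊗i evaluates to a + i · x. Evaluating each term at x = 0:
  Term 0 contributes 2 + 0 · 0 = 2
  Term 1 contributes 6 + 1 · 0 = 6
  Term 2 contributes 9 + 2 · 0 = 9
  Term 3 contributes 4 + 3 · 0 = 4
p(0) = ⊕ of these = min[2, 6, 9, 4] = 2.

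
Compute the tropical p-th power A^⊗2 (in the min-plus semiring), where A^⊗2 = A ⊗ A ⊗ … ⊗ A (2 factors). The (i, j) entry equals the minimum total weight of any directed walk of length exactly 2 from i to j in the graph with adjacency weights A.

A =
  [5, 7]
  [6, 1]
A^⊗2 =
  [10, 8]
  [7, 2]

Each entry (A^⊗2)_ij equals the minimum over all length-2 walks i = v_0 → v_1 → … → v_2 = j of Σ_t A[v_t][v_{t+1}]. For example, for (i, j) = (0, 1) we minimise over 2 possible intermediate vertex sequences; the minimum is 8, attained along the walk 0 → 1 → 1.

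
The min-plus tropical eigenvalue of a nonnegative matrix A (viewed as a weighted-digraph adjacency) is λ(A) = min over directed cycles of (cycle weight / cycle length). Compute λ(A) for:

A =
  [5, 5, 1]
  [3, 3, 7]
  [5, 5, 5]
λ(A) = 3

Enumerate directed cycles and compute their means (weight / length). Sample:
  cycle 0 → 0: weight = 5, length = 1, mean = 5/1 ≈ 5.000
  cycle 1 → 1: weight = 3, length = 1, mean = 3/1 ≈ 3.000
  cycle 2 → 2: weight = 5, length = 1, mean = 5/1 ≈ 5.000
  cycle 0 → 1 → 0: weight = 8, length = 2, mean = 8/2 ≈ 4.000
  cycle 0 → 2 → 0: weight = 6, length = 2, mean = 6/2 ≈ 3.000
  cycle 1 → 0 → 1: weight = 8, length = 2, mean = 8/2 ≈ 4.000
Minimum mean = 3.000, attained e.g. along the cycle 1 → 1 with weight 3 and length 1. So λ(A) = 3/1 = 3.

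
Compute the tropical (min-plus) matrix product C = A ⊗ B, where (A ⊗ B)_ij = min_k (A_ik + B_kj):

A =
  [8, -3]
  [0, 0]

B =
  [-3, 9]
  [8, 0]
A ⊗ B =
  [5, -3]
  [-3, 0]

Apply the min-plus product entry-by-entry:
  C[0][0] = min over k of (A[0][0] + B[0][0] = 8 + -3 = 5, A[0][1] + B[1][0] = -3 + 8 = 5) = 5 (attained at k = 0)
  C[0][1] = min over k of (A[0][0] + B[0][1] = 8 + 9 = 17, A[0][1] + B[1][1] = -3 + 0 = -3) = -3 (attained at k = 1)
  C[1][0] = min over k of (A[1][0] + B[0][0] = 0 + -3 = -3, A[1][1] + B[1][0] = 0 + 8 = 8) = -3 (attained at k = 0)
  C[1][1] = min over k of (A[1][0] + B[0][1] = 0 + 9 = 9, A[1][1] + B[1][1] = 0 + 0 = 0) = 0 (attained at k = 1)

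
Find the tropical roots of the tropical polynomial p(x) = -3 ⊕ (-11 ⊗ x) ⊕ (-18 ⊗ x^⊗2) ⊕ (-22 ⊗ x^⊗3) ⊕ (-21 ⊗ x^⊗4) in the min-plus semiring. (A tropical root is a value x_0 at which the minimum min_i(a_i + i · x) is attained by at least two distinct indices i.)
Roots: {-1, 4, 7, 8}

Each tropical root is a break point of the lower envelope of the lines y = a_i + i · x (there are 5 lines, with slopes 0, 1, ..., 4). Only the lines that attain the minimum somewhere contribute to roots; other lines are dominated. Here the surviving (envelope) indices are i = 4, i = 3, i = 2, i = 1, i = 0.
Intersections between consecutive envelope lines give the roots: for adjacent envelope indices i < j the intersection is x = (a_i − a_j) / (j − i). Reading off the sorted break points: {-1, 4, 7, 8}.
Verification: at each break x_0, at least two indices attain the minimum of min_i(a_i + i · x_0).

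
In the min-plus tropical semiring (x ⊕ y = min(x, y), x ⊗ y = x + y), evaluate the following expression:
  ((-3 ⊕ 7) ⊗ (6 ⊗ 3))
((-3 ⊕ 7) ⊗ (6 ⊗ 3)) = 6

Expand innermost to outermost. Recall ⊕ takes the minimum of its arguments and ⊗ takes their sum. Working out the expression ((-3 ⊕ 7) ⊗ (6 ⊗ 3)) gives 6.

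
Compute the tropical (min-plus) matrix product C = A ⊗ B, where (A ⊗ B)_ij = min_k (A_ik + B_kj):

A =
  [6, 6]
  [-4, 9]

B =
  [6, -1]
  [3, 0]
A ⊗ B =
  [9, 5]
  [2, -5]

Apply the min-plus product entry-by-entry:
  C[0][0] = min over k of (A[0][0] + B[0][0] = 6 + 6 = 12, A[0][1] + B[1][0] = 6 + 3 = 9) = 9 (attained at k = 1)
  C[0][1] = min over k of (A[0][0] + B[0][1] = 6 + -1 = 5, A[0][1] + B[1][1] = 6 + 0 = 6) = 5 (attained at k = 0)
  C[1][0] = min over k of (A[1][0] + B[0][0] = -4 + 6 = 2, A[1][1] + B[1][0] = 9 + 3 = 12) = 2 (attained at k = 0)
  C[1][1] = min over k of (A[1][0] + B[0][1] = -4 + -1 = -5, A[1][1] + B[1][1] = 9 + 0 = 9) = -5 (attained at k = 0)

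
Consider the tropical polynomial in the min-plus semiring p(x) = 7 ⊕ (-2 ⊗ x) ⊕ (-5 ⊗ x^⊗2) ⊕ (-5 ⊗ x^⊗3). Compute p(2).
p(2) = -1

A tropical monomial a ⊗ x^⊗i evaluates to a + i · x. Evaluating each term at x = 2:
  Term 0 contributes 7 + 0 · 2 = 7
  Term 1 contributes -2 + 1 · 2 = 0
  Term 2 contributes -5 + 2 · 2 = -1
  Term 3 contributes -5 + 3 · 2 = 1
p(2) = ⊕ of these = min[7, 0, -1, 1] = -1.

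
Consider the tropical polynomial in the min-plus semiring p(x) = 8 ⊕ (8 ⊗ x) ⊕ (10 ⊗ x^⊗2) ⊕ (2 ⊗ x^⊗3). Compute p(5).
p(5) = 8

A tropical monomial a ⊗ x^⊗i evaluates to a + i · x. Evaluating each term at x = 5:
  Term 0 contributes 8 + 0 · 5 = 8
  Term 1 contributes 8 + 1 · 5 = 13
  Term 2 contributes 10 + 2 · 5 = 20
  Term 3 contributes 2 + 3 · 5 = 17
p(5) = ⊕ of these = min[8, 13, 20, 17] = 8.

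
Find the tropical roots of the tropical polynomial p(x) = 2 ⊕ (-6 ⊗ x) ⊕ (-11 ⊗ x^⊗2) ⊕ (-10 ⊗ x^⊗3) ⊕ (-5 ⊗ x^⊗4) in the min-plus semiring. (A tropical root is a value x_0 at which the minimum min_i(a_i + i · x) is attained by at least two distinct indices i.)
Roots: {-5, -1, 5, 8}

Each tropical root is a break point of the lower envelope of the lines y = a_i + i · x (there are 5 lines, with slopes 0, 1, ..., 4). Only the lines that attain the minimum somewhere contribute to roots; other lines are dominated. Here the surviving (envelope) indices are i = 4, i = 3, i = 2, i = 1, i = 0.
Intersections between consecutive envelope lines give the roots: for adjacent envelope indices i < j the intersection is x = (a_i − a_j) / (j − i). Reading off the sorted break points: {-5, -1, 5, 8}.
Verification: at each break x_0, at least two indices attain the minimum of min_i(a_i + i · x_0).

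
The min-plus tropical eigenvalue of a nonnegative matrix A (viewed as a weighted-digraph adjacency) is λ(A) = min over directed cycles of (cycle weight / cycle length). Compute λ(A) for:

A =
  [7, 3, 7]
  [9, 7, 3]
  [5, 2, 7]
λ(A) = 5/2

Enumerate directed cycles and compute their means (weight / length). Sample:
  cycle 0 → 0: weight = 7, length = 1, mean = 7/1 ≈ 7.000
  cycle 1 → 1: weight = 7, length = 1, mean = 7/1 ≈ 7.000
  cycle 2 → 2: weight = 7, length = 1, mean = 7/1 ≈ 7.000
  cycle 0 → 1 → 0: weight = 12, length = 2, mean = 12/2 ≈ 6.000
  cycle 0 → 2 → 0: weight = 12, length = 2, mean = 12/2 ≈ 6.000
  cycle 1 → 0 → 1: weight = 12, length = 2, mean = 12/2 ≈ 6.000
Minimum mean = 2.500, attained e.g. along the cycle 1 → 2 → 1 with weight 5 and length 2. So λ(A) = 5/2 = 5/2.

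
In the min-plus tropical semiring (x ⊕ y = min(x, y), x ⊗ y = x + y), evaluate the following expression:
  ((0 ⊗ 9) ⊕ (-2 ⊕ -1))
((0 ⊗ 9) ⊕ (-2 ⊕ -1)) = -2

Expand innermost to outermost. Recall ⊕ takes the minimum of its arguments and ⊗ takes their sum. Working out the expression ((0 ⊗ 9) ⊕ (-2 ⊕ -1)) gives -2.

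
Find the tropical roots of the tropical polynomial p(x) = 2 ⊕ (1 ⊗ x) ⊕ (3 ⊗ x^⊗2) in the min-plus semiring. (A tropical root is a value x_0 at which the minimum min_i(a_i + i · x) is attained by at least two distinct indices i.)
Roots: {-2, 1}

Each tropical root is a break point of the lower envelope of the lines y = a_i + i · x (there are 3 lines, with slopes 0, 1, ..., 2). Only the lines that attain the minimum somewhere contribute to roots; other lines are dominated. Here the surviving (envelope) indices are i = 2, i = 1, i = 0.
Intersections between consecutive envelope lines give the roots: for adjacent envelope indices i < j the intersection is x = (a_i − a_j) / (j − i). Reading off the sorted break points: {-2, 1}.
Verification: at each break x_0, at least two indices attain the minimum of min_i(a_i + i · x_0).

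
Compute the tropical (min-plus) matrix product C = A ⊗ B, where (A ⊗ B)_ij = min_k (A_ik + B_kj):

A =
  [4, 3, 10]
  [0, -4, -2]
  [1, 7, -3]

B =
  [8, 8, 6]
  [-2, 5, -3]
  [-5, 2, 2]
A ⊗ B =
  [1, 8, 0]
  [-7, 0, -7]
  [-8, -1, -1]

Apply the min-plus product entry-by-entry:
  C[0][0] = min over k of (A[0][0] + B[0][0] = 4 + 8 = 12, A[0][1] + B[1][0] = 3 + -2 = 1, A[0][2] + B[2][0] = 10 + -5 = 5) = 1 (attained at k = 1)
  C[0][1] = min over k of (A[0][0] + B[0][1] = 4 + 8 = 12, A[0][1] + B[1][1] = 3 + 5 = 8, A[0][2] + B[2][1] = 10 + 2 = 12) = 8 (attained at k = 1)
  C[0][2] = min over k of (A[0][0] + B[0][2] = 4 + 6 = 10, A[0][1] + B[1][2] = 3 + -3 = 0, A[0][2] + B[2][2] = 10 + 2 = 12) = 0 (attained at k = 1)
  C[1][0] = min over k of (A[1][0] + B[0][0] = 0 + 8 = 8, A[1][1] + B[1][0] = -4 + -2 = -6, A[1][2] + B[2][0] = -2 + -5 = -7) = -7 (attained at k = 2)
  C[1][1] = min over k of (A[1][0] + B[0][1] = 0 + 8 = 8, A[1][1] + B[1][1] = -4 + 5 = 1, A[1][2] + B[2][1] = -2 + 2 = 0) = 0 (attained at k = 2)
  C[1][2] = min over k of (A[1][0] + B[0][2] = 0 + 6 = 6, A[1][1] + B[1][2] = -4 + -3 = -7, A[1][2] + B[2][2] = -2 + 2 = 0) = -7 (attained at k = 1)
  C[2][0] = min over k of (A[2][0] + B[0][0] = 1 + 8 = 9, A[2][1] + B[1][0] = 7 + -2 = 5, A[2][2] + B[2][0] = -3 + -5 = -8) = -8 (attained at k = 2)
  C[2][1] = min over k of (A[2][0] + B[0][1] = 1 + 8 = 9, A[2][1] + B[1][1] = 7 + 5 = 12, A[2][2] + B[2][1] = -3 + 2 = -1) = -1 (attained at k = 2)
  C[2][2] = min over k of (A[2][0] + B[0][2] = 1 + 6 = 7, A[2][1] + B[1][2] = 7 + -3 = 4, A[2][2] + B[2][2] = -3 + 2 = -1) = -1 (attained at k = 2)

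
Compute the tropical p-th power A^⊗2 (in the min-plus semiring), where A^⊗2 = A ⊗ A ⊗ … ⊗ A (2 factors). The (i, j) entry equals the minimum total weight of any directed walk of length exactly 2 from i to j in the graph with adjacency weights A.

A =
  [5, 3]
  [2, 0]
A^⊗2 =
  [5, 3]
  [2, 0]

Each entry (A^⊗2)_ij equals the minimum over all length-2 walks i = v_0 → v_1 → … → v_2 = j of Σ_t A[v_t][v_{t+1}]. For example, for (i, j) = (0, 1) we minimise over 2 possible intermediate vertex sequences; the minimum is 3, attained along the walk 0 → 1 → 1.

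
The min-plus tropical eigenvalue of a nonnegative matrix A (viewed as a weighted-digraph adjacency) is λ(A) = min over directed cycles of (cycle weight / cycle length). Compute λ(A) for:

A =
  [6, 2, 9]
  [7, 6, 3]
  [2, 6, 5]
λ(A) = 7/3

Enumerate directed cycles and compute their means (weight / length). Sample:
  cycle 0 → 0: weight = 6, length = 1, mean = 6/1 ≈ 6.000
  cycle 1 → 1: weight = 6, length = 1, mean = 6/1 ≈ 6.000
  cycle 2 → 2: weight = 5, length = 1, mean = 5/1 ≈ 5.000
  cycle 0 → 1 → 0: weight = 9, length = 2, mean = 9/2 ≈ 4.500
  cycle 0 → 2 → 0: weight = 11, length = 2, mean = 11/2 ≈ 5.500
  cycle 1 → 0 → 1: weight = 9, length = 2, mean = 9/2 ≈ 4.500
Minimum mean = 2.333, attained e.g. along the cycle 0 → 1 → 2 → 0 with weight 7 and length 3. So λ(A) = 7/3 = 7/3.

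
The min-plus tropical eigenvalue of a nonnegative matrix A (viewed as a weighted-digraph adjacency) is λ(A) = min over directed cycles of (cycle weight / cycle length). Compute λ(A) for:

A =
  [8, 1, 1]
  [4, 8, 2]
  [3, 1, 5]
λ(A) = 3/2

Enumerate directed cycles and compute their means (weight / length). Sample:
  cycle 0 → 0: weight = 8, length = 1, mean = 8/1 ≈ 8.000
  cycle 1 → 1: weight = 8, length = 1, mean = 8/1 ≈ 8.000
  cycle 2 → 2: weight = 5, length = 1, mean = 5/1 ≈ 5.000
  cycle 0 → 1 → 0: weight = 5, length = 2, mean = 5/2 ≈ 2.500
  cycle 0 → 2 → 0: weight = 4, length = 2, mean = 4/2 ≈ 2.000
  cycle 1 → 0 → 1: weight = 5, length = 2, mean = 5/2 ≈ 2.500
Minimum mean = 1.500, attained e.g. along the cycle 1 → 2 → 1 with weight 3 and length 2. So λ(A) = 3/2 = 3/2.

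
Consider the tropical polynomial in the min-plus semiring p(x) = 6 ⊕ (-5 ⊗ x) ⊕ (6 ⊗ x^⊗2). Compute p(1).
p(1) = -4

A tropical monomial a ⊗ x^⊗i evaluates to a + i · x. Evaluating each term at x = 1:
  Term 0 contributes 6 + 0 · 1 = 6
  Term 1 contributes -5 + 1 · 1 = -4
  Term 2 contributes 6 + 2 · 1 = 8
p(1) = ⊕ of these = min[6, -4, 8] = -4.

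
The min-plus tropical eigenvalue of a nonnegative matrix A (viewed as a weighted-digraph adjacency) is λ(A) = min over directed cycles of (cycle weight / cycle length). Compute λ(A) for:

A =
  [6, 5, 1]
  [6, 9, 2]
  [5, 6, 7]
λ(A) = 3

Enumerate directed cycles and compute their means (weight / length). Sample:
  cycle 0 → 0: weight = 6, length = 1, mean = 6/1 ≈ 6.000
  cycle 1 → 1: weight = 9, length = 1, mean = 9/1 ≈ 9.000
  cycle 2 → 2: weight = 7, length = 1, mean = 7/1 ≈ 7.000
  cycle 0 → 1 → 0: weight = 11, length = 2, mean = 11/2 ≈ 5.500
  cycle 0 → 2 → 0: weight = 6, length = 2, mean = 6/2 ≈ 3.000
  cycle 1 → 0 → 1: weight = 11, length = 2, mean = 11/2 ≈ 5.500
Minimum mean = 3.000, attained e.g. along the cycle 0 → 2 → 0 with weight 6 and length 2. So λ(A) = 6/2 = 3.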